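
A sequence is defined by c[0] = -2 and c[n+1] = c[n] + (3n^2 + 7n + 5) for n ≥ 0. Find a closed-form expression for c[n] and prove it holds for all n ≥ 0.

Claim: c[n] = n^3 + 2n^2 + 2n − 2.

Base case: c[0] = -2, and 0^3 + 2·0^2 + 2·0 − 2 = -2.
Assume c[j] = j^3 + 2j^2 + 2j − 2.
Then c[j+1] = c[j] + (3j^2 + 7j + 5) = (j^3 + 2j^2 + 2j − 2) + (3j^2 + 7j + 5) = j^3 + 5j^2 + 9j + 3,
and (j+1)^3 + 2·(j+1)^2 + 2·(j+1) − 2 = j^3 + 5j^2 + 9j + 3.
This completes the inductive step, so c[n] = n^3 + 2n^2 + 2n − 2 for all n ≥ 0.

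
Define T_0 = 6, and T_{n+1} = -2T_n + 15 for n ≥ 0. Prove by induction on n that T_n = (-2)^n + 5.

Base case: T_0 = 6, and (-2)^0 + 5 = 1 + 5 = 6.
Assume T_j = (-2)^j + 5 for some j ≥ 0.
Then T_{j+1} = -2T_j + 15 = -2·((-2)^j + 5) + 15 = -2·(-2)^j − 10 + 15 = (-2)^{j+1} + 5.
Hence T_n = (-2)^n + 5 for every n ≥ 0, by induction.

T_n = (-2)^n + 5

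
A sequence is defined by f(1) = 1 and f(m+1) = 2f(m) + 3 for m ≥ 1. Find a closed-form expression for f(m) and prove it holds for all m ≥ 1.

Claim: f(m) = 2^{m+1} − 3.

Base case: f(1) = 1, and 2^{1+1} − 3 = 4 − 3 = 1.
Assume f(k) = 2^{k+1} − 3 for some k ≥ 1.
Then f(k+1) = 2f(k) + 3 = 2·(2^{k+1} − 3) + 3 = 2^{k+2} − 6 + 3 = 2^{k+2} − 3.
So the formula holds for k+1, and by induction f(m) = 2^{m+1} − 3 for all m ≥ 1.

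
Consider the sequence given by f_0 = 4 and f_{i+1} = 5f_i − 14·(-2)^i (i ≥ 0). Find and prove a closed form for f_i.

Claim: f_i = 2·5^i + 2·(-2)^i.

Base case: f_0 = 4, and 2·5^0 + 2·(-2)^0 = 2 + 2 = 4.
Assume f_k = 2·5^k + 2·(-2)^k for some k ≥ 0.
Then f_{k+1} = 5f_k − 14·(-2)^k = 5·(2·5^k + 2·(-2)^k) − 14·(-2)^k = 2·5^{k+1} + 10·(-2)^k − 14·(-2)^k = 2·5^{k+1} − 4·(-2)^k = 2·5^{k+1} + 2·(-2)^{k+1}.
This completes the inductive step, so f_i = 2·5^i + 2·(-2)^i for all i ≥ 0.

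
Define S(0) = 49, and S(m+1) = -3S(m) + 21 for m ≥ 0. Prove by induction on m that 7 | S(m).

Base case: S(0) = 49 = 7·7, so 7 | S(0).
Assume 7 | S(j), so S(j) = 7t for some integer t.
Then S(j+1) = -3S(j) + 21 = -3·(7t) + 21 = 7(-3t + 3), so 7 | S(j+1).
Hence 7 | S(m) for every m ≥ 0, by induction.

7 | S(m)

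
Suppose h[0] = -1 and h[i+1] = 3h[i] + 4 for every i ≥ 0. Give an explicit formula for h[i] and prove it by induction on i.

Claim: h[i] = 3^i − 2.

Base case: h[0] = -1, and 3^0 − 2 = 1 − 2 = -1.
Assume h[k] = 3^k − 2 for some k ≥ 0.
Then h[k+1] = 3h[k] + 4 = 3·(3^k − 2) + 4 = 3^{k+1} − 6 + 4 = 3^{k+1} − 2.
This completes the inductive step, so h[i] = 3^i − 2 for all i ≥ 0.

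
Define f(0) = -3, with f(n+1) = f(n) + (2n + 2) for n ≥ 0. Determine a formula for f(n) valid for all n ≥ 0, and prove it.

Claim: f(n) = n^2 + n − 3.

Base case: f(0) = -3, and 0^2 + 0 − 3 = -3.
Assume f(m) = m^2 + m − 3.
Then f(m+1) = f(m) + (2m + 2) = (m^2 + m − 3) + (2m + 2) = m^2 + 3m − 1,
and (m+1)^2 + (m+1) − 3 = m^2 + 3m − 1.
By induction, f(n) = n^2 + n − 3 for all n ≥ 0.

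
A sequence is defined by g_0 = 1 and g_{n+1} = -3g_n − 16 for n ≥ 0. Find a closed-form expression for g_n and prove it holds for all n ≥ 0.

Claim: g_n = 5·(-3)^n − 4.

Base case: g_0 = 1, and 5·(-3)^0 − 4 = 5 − 4 = 1.
Assume g_k = 5·(-3)^k − 4 for some k ≥ 0.
Then g_{k+1} = -3g_k − 16 = -3·(5·(-3)^k − 4) − 16 = -15·(-3)^k + 12 − 16 = 5·(-3)^{k+1} − 4.
Hence g_n = 5·(-3)^n − 4 for every n ≥ 0, by induction.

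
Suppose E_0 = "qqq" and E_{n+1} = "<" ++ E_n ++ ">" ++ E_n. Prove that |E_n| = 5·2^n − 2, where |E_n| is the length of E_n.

Base case: |E_0| = 3, and 5·2^0 − 2 = 3.
Assume |E_m| = 5·2^m − 2.
Then |E_{m+1}| = 1 + |E_m| + 1 + |E_m| = 2|E_m| + 2 = 2(5·2^m − 2) + 2 = 5·2^{m+1} − 4 + 2 = 5·2^{m+1} − 2.
Hence |E_n| = 5·2^n − 2 for every n ≥ 0, by induction.

|E_n| = 5·2^n − 2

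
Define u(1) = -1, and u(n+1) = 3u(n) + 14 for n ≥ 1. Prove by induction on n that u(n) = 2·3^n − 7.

Base case: u(1) = -1, and 2·3^1 − 7 = 6 − 7 = -1.
Assume u(j) = 2·3^j − 7 for some j ≥ 1.
Then u(j+1) = 3u(j) + 14 = 3·(2·3^j − 7) + 14 = 6·3^j − 21 + 14 = 2·3^{j+1} − 7.
Hence u(n) = 2·3^n − 7 for every n ≥ 1, by induction.

u(n) = 2·3^n − 7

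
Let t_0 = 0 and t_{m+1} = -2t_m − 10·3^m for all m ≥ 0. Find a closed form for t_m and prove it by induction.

Claim: t_m = 2·(-2)^m − 2·3^m.

Base case: t_0 = 0, and 2·(-2)^0 − 2·3^0 = 2 − 2 = 0.
Assume t_r = 2·(-2)^r − 2·3^r for some r ≥ 0.
Then t_{r+1} = -2t_r − 10·3^r = -2·(2·(-2)^r − 2·3^r) − 10·3^r = 2·(-2)^{r+1} + 4·3^r − 10·3^r = 2·(-2)^{r+1} − 6·3^r = 2·(-2)^{r+1} − 2·3^{r+1}.
So the formula holds for r+1, and by induction t_m = 2·(-2)^m − 2·3^m for all m ≥ 0.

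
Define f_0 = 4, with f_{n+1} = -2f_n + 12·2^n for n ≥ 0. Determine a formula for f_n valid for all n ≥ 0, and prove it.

Claim: f_n = (-2)^n + 3·2^n.

Base case: f_0 = 4, and (-2)^0 + 3·2^0 = 1 + 3 = 4.
Assume f_m = (-2)^m + 3·2^m for some m ≥ 0.
Then f_{m+1} = -2f_m + 12·2^m = -2·((-2)^m + 3·2^m) + 12·2^m = (-2)^{m+1} − 6·2^m + 12·2^m = (-2)^{m+1} + 6·2^m = (-2)^{m+1} + 3·2^{m+1}.
By induction, f_n = (-2)^n + 3·2^n for all n ≥ 0.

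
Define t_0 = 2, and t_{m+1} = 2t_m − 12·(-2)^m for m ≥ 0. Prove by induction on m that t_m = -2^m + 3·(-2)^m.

Base case: t_0 = 2, and -2^0 + 3·(-2)^0 = -1 + 3 = 2.
Assume t_k = -2^k + 3·(-2)^k for some k ≥ 0.
Then t_{k+1} = 2t_k − 12·(-2)^k = 2·(-2^k + 3·(-2)^k) − 12·(-2)^k = -2^{k+1} + 6·(-2)^k − 12·(-2)^k = -2^{k+1} − 6·(-2)^k = -2^{k+1} + 3·(-2)^{k+1}.
Hence t_m = -2^m + 3·(-2)^m for every m ≥ 0, by induction.

t_m = -2^m + 3·(-2)^m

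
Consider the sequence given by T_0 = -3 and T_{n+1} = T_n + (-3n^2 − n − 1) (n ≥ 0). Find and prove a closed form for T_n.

Claim: T_n = -n^3 + n^2 − n − 3.

Base case: T_0 = -3, and -0^3 + 0^2 − 0 − 3 = -3.
Assume T_r = -r^3 + r^2 − r − 3.
Then T_{r+1} = T_r + (-3r^2 − r − 1) = (-r^3 + r^2 − r − 3) + (-3r^2 − r − 1) = -r^3 − 2r^2 − 2r − 4,
and -(r+1)^3 + (r+1)^2 − (r+1) − 3 = -r^3 − 2r^2 − 2r − 4.
This completes the inductive step, so T_n = -n^3 + n^2 − n − 3 for all n ≥ 0.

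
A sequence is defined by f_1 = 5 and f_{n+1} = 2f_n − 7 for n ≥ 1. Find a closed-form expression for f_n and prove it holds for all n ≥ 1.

Claim: f_n = -2^n + 7.

Base case: f_1 = 5, and -2^1 + 7 = -2 + 7 = 5.
Assume f_m = -2^m + 7 for some m ≥ 1.
Then f_{m+1} = 2f_m − 7 = 2·(-2^m + 7) − 7 = -2^{m+1} + 14 − 7 = -2^{m+1} + 7.
By induction, f_n = -2^n + 7 for all n ≥ 1.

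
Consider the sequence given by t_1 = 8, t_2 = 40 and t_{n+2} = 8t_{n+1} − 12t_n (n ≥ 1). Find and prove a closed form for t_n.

Claim: t_n = 6^n + 2^n.

Base cases: t_1 = 8 and 6^1 + 2^1 = 8; t_2 = 40 and 6^2 + 2^2 = 40.
Assume t_j = 6^j + 2^j for all 1 ≤ j ≤ r, where r ≥ 2.
Then t_{r+1} = 8t_r − 12t_{r−1} = 8·(6^r + 2^r) − 12·(6^{r−1} + 2^{r−1}) = (8·6 − 12)6^{r−1} + (8·2 − 12)2^{r−1} = 36·6^{r−1} + 4·2^{r−1} = 6^{r+1} + 2^{r+1}.
This completes the inductive step, so t_n = 6^n + 2^n for all n ≥ 1.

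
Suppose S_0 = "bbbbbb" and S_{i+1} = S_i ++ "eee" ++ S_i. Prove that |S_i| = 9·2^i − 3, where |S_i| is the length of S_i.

Base case: |S_0| = 6, and 9·2^0 − 3 = 6.
Assume |S_j| = 9·2^j − 3.
Then |S_{j+1}| = |S_j| + 3 + |S_j| = 2|S_j| + 3 = 2(9·2^j − 3) + 3 = 9·2^{j+1} − 6 + 3 = 9·2^{j+1} − 3.
So the formula holds for j+1, and by induction |S_i| = 9·2^i − 3 for all i ≥ 0.

|S_i| = 9·2^i − 3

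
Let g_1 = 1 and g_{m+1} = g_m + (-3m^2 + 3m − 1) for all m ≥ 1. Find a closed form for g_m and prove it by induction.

Claim: g_m = -m^3 + 3m^2 − 3m + 2.

Base case: g_1 = 1, and -1^3 + 3·1^2 − 3·1 + 2 = 1.
Assume g_r = -r^3 + 3r^2 − 3r + 2.
Then g_{r+1} = g_r + (-3r^2 + 3r − 1) = (-r^3 + 3r^2 − 3r + 2) + (-3r^2 + 3r − 1) = -r^3 + 1,
and -(r+1)^3 + 3·(r+1)^2 − 3·(r+1) + 2 = -r^3 + 1.
By induction, g_m = -m^3 + 3m^2 − 3m + 2 for all m ≥ 1.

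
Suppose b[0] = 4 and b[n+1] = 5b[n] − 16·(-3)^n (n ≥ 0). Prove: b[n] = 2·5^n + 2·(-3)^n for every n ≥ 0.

Base case: b[0] = 4, and 2·5^0 + 2·(-3)^0 = 2 + 2 = 4.
Assume b[m] = 2·5^m + 2·(-3)^m for some m ≥ 0.
Then b[m+1] = 5b[m] − 16·(-3)^m = 5·(2·5^m + 2·(-3)^m) − 16·(-3)^m = 2·5^{m+1} + 10·(-3)^m − 16·(-3)^m = 2·5^{m+1} − 6·(-3)^m = 2·5^{m+1} + 2·(-3)^{m+1}.
This completes the inductive step, so b[n] = 2·5^n + 2·(-3)^n for all n ≥ 0.

b[n] = 2·5^n + 2·(-3)^n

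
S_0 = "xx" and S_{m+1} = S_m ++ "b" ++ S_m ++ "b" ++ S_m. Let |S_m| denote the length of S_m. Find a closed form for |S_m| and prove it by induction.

Claim: |S_m| = 3^{m+1} − 1.

Base case: |S_0| = 2, and 3^{0+1} − 1 = 2.
Assume |S_k| = 3^{k+1} − 1.
Then |S_{k+1}| = 3|S_k| + 2 = 3(3^{k+1} − 1) + 2 = 3^{k+2} − 3 + 2 = 3^{k+2} − 1.
Hence |S_m| = 3^{m+1} − 1 for every m ≥ 0, by induction.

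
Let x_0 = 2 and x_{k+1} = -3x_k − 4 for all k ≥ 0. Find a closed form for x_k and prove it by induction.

Claim: x_k = 3·(-3)^k − 1.

Base case: x_0 = 2, and 3·(-3)^0 − 1 = 3 − 1 = 2.
Assume x_j = 3·(-3)^j − 1 for some j ≥ 0.
Then x_{j+1} = -3x_j − 4 = -3·(3·(-3)^j − 1) − 4 = -9·(-3)^j + 3 − 4 = 3·(-3)^{j+1} − 1.
This completes the inductive step, so x_k = 3·(-3)^k − 1 for all k ≥ 0.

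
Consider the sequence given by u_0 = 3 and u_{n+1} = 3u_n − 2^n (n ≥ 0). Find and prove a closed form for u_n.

Claim: u_n = 2·3^n + 2^n.

Base case: u_0 = 3, and 2·3^0 + 2^0 = 2 + 1 = 3.
Assume u_j = 2·3^j + 2^j for some j ≥ 0.
Then u_{j+1} = 3u_j − 2^j = 3·(2·3^j + 2^j) − 2^j = 2·3^{j+1} + 3·2^j − 2^j = 2·3^{j+1} + 2·2^j = 2·3^{j+1} + 2^{j+1}.
By induction, u_n = 2·3^n + 2^n for all n ≥ 0.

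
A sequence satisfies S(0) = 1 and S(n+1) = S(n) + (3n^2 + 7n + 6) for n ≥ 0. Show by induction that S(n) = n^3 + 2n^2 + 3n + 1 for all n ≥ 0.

Base case: S(0) = 1, and 0^3 + 2·0^2 + 3·0 + 1 = 1.
Assume S(m) = m^3 + 2m^2 + 3m + 1.
Then S(m+1) = S(m) + (3m^2 + 7m + 6) = (m^3 + 2m^2 + 3m + 1) + (3m^2 + 7m + 6) = m^3 + 5m^2 + 10m + 7,
and (m+1)^3 + 2·(m+1)^2 + 3·(m+1) + 1 = m^3 + 5m^2 + 10m + 7.
By induction, S(n) = n^3 + 2n^2 + 3n + 1 for all n ≥ 0.

S(n) = n^3 + 2n^2 + 3n + 1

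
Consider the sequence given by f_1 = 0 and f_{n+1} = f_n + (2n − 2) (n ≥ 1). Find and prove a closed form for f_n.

Claim: f_n = n^2 − 3n + 2.

Base case: f_1 = 0, and 1^2 − 3·1 + 2 = 0.
Assume f_r = r^2 − 3r + 2.
Then f_{r+1} = f_r + (2r − 2) = (r^2 − 3r + 2) + (2r − 2) = r^2 − r,
and (r+1)^2 − 3·(r+1) + 2 = r^2 − r.
Hence f_n = n^2 − 3n + 2 for every n ≥ 1, by induction.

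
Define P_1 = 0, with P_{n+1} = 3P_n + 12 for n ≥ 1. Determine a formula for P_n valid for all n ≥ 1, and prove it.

Claim: P_n = 2·3^n − 6.

Base case: P_1 = 0, and 2·3^1 − 6 = 6 − 6 = 0.
Assume P_r = 2·3^r − 6 for some r ≥ 1.
Then P_{r+1} = 3P_r + 12 = 3·(2·3^r − 6) + 12 = 6·3^r − 18 + 12 = 2·3^{r+1} − 6.
By induction, P_n = 2·3^n − 6 for all n ≥ 1.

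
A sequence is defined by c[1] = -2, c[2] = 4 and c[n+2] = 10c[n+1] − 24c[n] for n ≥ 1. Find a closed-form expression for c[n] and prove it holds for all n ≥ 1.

Claim: c[n] = 6^n − 2·4^n.

Base cases: c[1] = -2 and 6^1 − 2·4^1 = -2; c[2] = 4 and 6^2 − 2·4^2 = 4.
Assume c[j] = 6^j − 2·4^j for all 1 ≤ j ≤ k, where k ≥ 2.
Then c[k+1] = 10c[k] − 24c[k−1] = 10·(6^k − 2·4^k) − 24·(6^{k−1} − 2·4^{k−1}) = (10·6 − 24)6^{k−1} − 2·(10·4 − 24)4^{k−1} = 36·6^{k−1} − 32·4^{k−1} = 6^{k+1} − 2·4^{k+1}.
This completes the inductive step, so c[n] = 6^n − 2·4^n for all n ≥ 1.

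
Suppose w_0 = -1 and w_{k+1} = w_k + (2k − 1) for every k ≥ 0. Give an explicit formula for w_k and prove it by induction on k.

Claim: w_k = k^2 − 2k − 1.

Base case: w_0 = -1, and 0^2 − 2·0 − 1 = -1.
Assume w_j = j^2 − 2j − 1.
Then w_{j+1} = w_j + (2j − 1) = (j^2 − 2j − 1) + (2j − 1) = j^2 − 2,
and (j+1)^2 − 2·(j+1) − 1 = j^2 − 2.
Hence w_k = k^2 − 2k − 1 for every k ≥ 0, by induction.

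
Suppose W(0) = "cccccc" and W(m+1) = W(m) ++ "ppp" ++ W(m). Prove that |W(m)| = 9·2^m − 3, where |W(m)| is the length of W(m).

Base case: |W(0)| = 6, and 9·2^0 − 3 = 6.
Assume |W(k)| = 9·2^k − 3.
Then |W(k+1)| = |W(k)| + 3 + |W(k)| = 2|W(k)| + 3 = 2(9·2^k − 3) + 3 = 9·2^{k+1} − 6 + 3 = 9·2^{k+1} − 3.
By induction, |W(m)| = 9·2^m − 3 for all m ≥ 0.

|W(m)| = 9·2^m − 3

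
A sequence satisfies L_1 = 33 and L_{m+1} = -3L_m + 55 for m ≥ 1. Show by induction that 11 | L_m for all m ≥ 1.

Base case: L_1 = 33 = 11·3, so 11 | L_1.
Assume 11 | L_k, so L_k = 11t for some integer t.
Then L_{k+1} = -3L_k + 55 = -3·(11t) + 55 = 11(-3t + 5), so 11 | L_{k+1}.
This completes the inductive step, so 11 | L_m for all m ≥ 1.

11 | L_m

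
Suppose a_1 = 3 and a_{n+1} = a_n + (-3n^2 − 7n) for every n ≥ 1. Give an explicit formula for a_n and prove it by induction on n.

Claim: a_n = -n^3 − 2n^2 + 3n + 3.

Base case: a_1 = 3, and -1^3 − 2·1^2 + 3·1 + 3 = 3.
Assume a_j = -j^3 − 2j^2 + 3j + 3.
Then a_{j+1} = a_j + (-3j^2 − 7j) = (-j^3 − 2j^2 + 3j + 3) + (-3j^2 − 7j) = -j^3 − 5j^2 − 4j + 3,
and -(j+1)^3 − 2·(j+1)^2 + 3·(j+1) + 3 = -j^3 − 5j^2 − 4j + 3.
This completes the inductive step, so a_n = -n^3 − 2n^2 + 3n + 3 for all n ≥ 1.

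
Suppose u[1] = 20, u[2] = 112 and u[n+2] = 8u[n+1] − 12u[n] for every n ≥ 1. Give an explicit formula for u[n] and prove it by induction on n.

Claim: u[n] = 3·6^n + 2^n.

Base cases: u[1] = 20 and 3·6^1 + 2^1 = 20; u[2] = 112 and 3·6^2 + 2^2 = 112.
Assume u[j] = 3·6^j + 2^j for all 1 ≤ j ≤ r, where r ≥ 2.
Then u[r+1] = 8u[r] − 12u[r−1] = 8·(3·6^r + 2^r) − 12·(3·6^{r−1} + 2^{r−1}) = 3·(8·6 − 12)6^{r−1} + (8·2 − 12)2^{r−1} = 108·6^{r−1} + 4·2^{r−1} = 3·6^{r+1} + 2^{r+1}.
By strong induction, u[n] = 3·6^n + 2^n for all n ≥ 1.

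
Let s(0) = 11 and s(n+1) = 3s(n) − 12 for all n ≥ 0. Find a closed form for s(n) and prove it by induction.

Claim: s(n) = 5·3^n + 6.

Base case: s(0) = 11, and 5·3^0 + 6 = 5 + 6 = 11.
Assume s(j) = 5·3^j + 6 for some j ≥ 0.
Then s(j+1) = 3s(j) − 12 = 3·(5·3^j + 6) − 12 = 15·3^j + 18 − 12 = 5·3^{j+1} + 6.
By induction, s(n) = 5·3^n + 6 for all n ≥ 0.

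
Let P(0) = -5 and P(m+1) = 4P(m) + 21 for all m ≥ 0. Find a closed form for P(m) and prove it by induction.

Claim: P(m) = 2·4^m − 7.

Base case: P(0) = -5, and 2·4^0 − 7 = 2 − 7 = -5.
Assume P(j) = 2·4^j − 7 for some j ≥ 0.
Then P(j+1) = 4P(j) + 21 = 4·(2·4^j − 7) + 21 = 8·4^j − 28 + 21 = 2·4^{j+1} − 7.
So the formula holds for j+1, and by induction P(m) = 2·4^m − 7 for all m ≥ 0.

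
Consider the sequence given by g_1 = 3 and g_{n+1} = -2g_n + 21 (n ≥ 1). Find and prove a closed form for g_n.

Claim: g_n = 2·(-2)^n + 7.

Base case: g_1 = 3, and 2·(-2)^1 + 7 = -4 + 7 = 3.
Assume g_j = 2·(-2)^j + 7 for some j ≥ 1.
Then g_{j+1} = -2g_j + 21 = -2·(2·(-2)^j + 7) + 21 = -4·(-2)^j − 14 + 21 = 2·(-2)^{j+1} + 7.
So the formula holds for j+1, and by induction g_n = 2·(-2)^n + 7 for all n ≥ 1.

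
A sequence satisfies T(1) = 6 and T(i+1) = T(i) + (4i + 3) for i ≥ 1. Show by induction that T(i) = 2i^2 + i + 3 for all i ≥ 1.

Base case: T(1) = 6, and 2·1^2 + 1 + 3 = 6.
Assume T(k) = 2k^2 + k + 3.
Then T(k+1) = T(k) + (4k + 3) = (2k^2 + k + 3) + (4k + 3) = 2k^2 + 5k + 6,
and 2·(k+1)^2 + (k+1) + 3 = 2k^2 + 5k + 6.
This completes the inductive step, so T(i) = 2i^2 + i + 3 for all i ≥ 1.

T(i) = 2i^2 + i + 3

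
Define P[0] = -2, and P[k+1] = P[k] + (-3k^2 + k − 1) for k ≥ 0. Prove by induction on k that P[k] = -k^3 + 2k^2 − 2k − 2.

Base case: P[0] = -2, and -0^3 + 2·0^2 − 2·0 − 2 = -2.
Assume P[r] = -r^3 + 2r^2 − 2r − 2.
Then P[r+1] = P[r] + (-3r^2 + r − 1) = (-r^3 + 2r^2 − 2r − 2) + (-3r^2 + r − 1) = -r^3 − r^2 − r − 3,
and -(r+1)^3 + 2·(r+1)^2 − 2·(r+1) − 2 = -r^3 − r^2 − r − 3.
By induction, P[k] = -k^3 + 2k^2 − 2k − 2 for all k ≥ 0.

P[k] = -k^3 + 2k^2 − 2k − 2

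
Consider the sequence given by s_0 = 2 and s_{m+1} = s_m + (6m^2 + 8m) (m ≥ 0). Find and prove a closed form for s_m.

Claim: s_m = 2m^3 + m^2 − 3m + 2.

Base case: s_0 = 2, and 2·0^3 + 0^2 − 3·0 + 2 = 2.
Assume s_k = 2k^3 + k^2 − 3k + 2.
Then s_{k+1} = s_k + (6k^2 + 8k) = (2k^3 + k^2 − 3k + 2) + (6k^2 + 8k) = 2k^3 + 7k^2 + 5k + 2,
and 2·(k+1)^3 + (k+1)^2 − 3·(k+1) + 2 = 2k^3 + 7k^2 + 5k + 2.
Hence s_m = 2m^3 + m^2 − 3m + 2 for every m ≥ 0, by induction.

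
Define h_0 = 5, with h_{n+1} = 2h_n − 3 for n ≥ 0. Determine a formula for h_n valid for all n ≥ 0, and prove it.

Claim: h_n = 2^{n+1} + 3.

Base case: h_0 = 5, and 2^{0+1} + 3 = 2 + 3 = 5.
Assume h_m = 2^{m+1} + 3 for some m ≥ 0.
Then h_{m+1} = 2h_m − 3 = 2·(2^{m+1} + 3) − 3 = 2^{m+2} + 6 − 3 = 2^{m+2} + 3.
Hence h_n = 2^{n+1} + 3 for every n ≥ 0, by induction.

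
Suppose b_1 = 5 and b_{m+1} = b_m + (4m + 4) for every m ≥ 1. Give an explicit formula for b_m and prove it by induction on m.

Claim: b_m = 2m^2 + 2m + 1.

Base case: b_1 = 5, and 2·1^2 + 2·1 + 1 = 5.
Assume b_r = 2r^2 + 2r + 1.
Then b_{r+1} = b_r + (4r + 4) = (2r^2 + 2r + 1) + (4r + 4) = 2r^2 + 6r + 5,
and 2·(r+1)^2 + 2·(r+1) + 1 = 2r^2 + 6r + 5.
Hence b_m = 2m^2 + 2m + 1 for every m ≥ 1, by induction.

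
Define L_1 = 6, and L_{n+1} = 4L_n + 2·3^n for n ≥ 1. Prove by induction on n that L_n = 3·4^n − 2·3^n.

Base case: L_1 = 6, and 3·4^1 − 2·3^1 = 12 − 6 = 6.
Assume L_m = 3·4^m − 2·3^m for some m ≥ 1.
Then L_{m+1} = 4L_m + 2·3^m = 4·(3·4^m − 2·3^m) + 2·3^m = 3·4^{m+1} − 8·3^m + 2·3^m = 3·4^{m+1} − 6·3^m = 3·4^{m+1} − 2·3^{m+1}.
Hence L_n = 3·4^n − 2·3^n for every n ≥ 1, by induction.

L_n = 3·4^n − 2·3^n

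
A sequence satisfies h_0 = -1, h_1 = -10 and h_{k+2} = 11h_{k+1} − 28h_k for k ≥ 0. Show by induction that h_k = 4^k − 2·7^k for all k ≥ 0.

Base cases: h_0 = -1 and 4^0 − 2·7^0 = -1; h_1 = -10 and 4^1 − 2·7^1 = -10.
Assume h_j = 4^j − 2·7^j for all 0 ≤ j ≤ r, where r ≥ 1.
Then h_{r+1} = 11h_r − 28h_{r−1} = 11·(4^r − 2·7^r) − 28·(4^{r−1} − 2·7^{r−1}) = (11·4 − 28)4^{r−1} − 2·(11·7 − 28)7^{r−1} = 16·4^{r−1} − 98·7^{r−1} = 4^{r+1} − 2·7^{r+1}.
By strong induction, h_k = 4^k − 2·7^k for all k ≥ 0.

h_k = 4^k − 2·7^k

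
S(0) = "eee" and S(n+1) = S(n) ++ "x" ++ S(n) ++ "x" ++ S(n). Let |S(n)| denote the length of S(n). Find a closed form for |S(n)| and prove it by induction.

Claim: |S(n)| = 4·3^n − 1.

Base case: |S(0)| = 3, and 4·3^0 − 1 = 3.
Assume |S(j)| = 4·3^j − 1.
Then |S(j+1)| = 3|S(j)| + 2 = 3(4·3^j − 1) + 2 = 4·3^{j+1} − 3 + 2 = 4·3^{j+1} − 1.
By induction, |S(n)| = 4·3^n − 1 for all n ≥ 0.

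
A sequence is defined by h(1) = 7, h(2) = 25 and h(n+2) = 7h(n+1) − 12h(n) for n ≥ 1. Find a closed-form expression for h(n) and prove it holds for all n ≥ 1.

Claim: h(n) = 4^n + 3^n.

Base cases: h(1) = 7 and 4^1 + 3^1 = 7; h(2) = 25 and 4^2 + 3^2 = 25.
Assume h(i) = 4^i + 3^i for all 1 ≤ i ≤ j, where j ≥ 2.
Then h(j+1) = 7h(j) − 12h(j−1) = 7·(4^j + 3^j) − 12·(4^{j−1} + 3^{j−1}) = (7·4 − 12)4^{j−1} + (7·3 − 12)3^{j−1} = 16·4^{j−1} + 9·3^{j−1} = 4^{j+1} + 3^{j+1}.
Hence h(n) = 4^n + 3^n for every n ≥ 1, by strong induction.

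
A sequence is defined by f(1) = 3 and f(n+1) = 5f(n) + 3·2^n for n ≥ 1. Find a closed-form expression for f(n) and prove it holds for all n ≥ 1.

Claim: f(n) = 5^n − 2^n.

Base case: f(1) = 3, and 5^1 − 2^1 = 5 − 2 = 3.
Assume f(k) = 5^k − 2^k for some k ≥ 1.
Then f(k+1) = 5f(k) + 3·2^k = 5·(5^k − 2^k) + 3·2^k = 5^{k+1} − 5·2^k + 3·2^k = 5^{k+1} − 2·2^k = 5^{k+1} − 2^{k+1}.
So the formula holds for k+1, and by induction f(n) = 5^n − 2^n for all n ≥ 1.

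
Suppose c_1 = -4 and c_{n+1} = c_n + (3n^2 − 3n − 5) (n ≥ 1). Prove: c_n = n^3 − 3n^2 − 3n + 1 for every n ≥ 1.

Base case: c_1 = -4, and 1^3 − 3·1^2 − 3·1 + 1 = -4.
Assume c_r = r^3 − 3r^2 − 3r + 1.
Then c_{r+1} = c_r + (3r^2 − 3r − 5) = (r^3 − 3r^2 − 3r + 1) + (3r^2 − 3r − 5) = r^3 − 6r − 4,
and (r+1)^3 − 3·(r+1)^2 − 3·(r+1) + 1 = r^3 − 6r − 4.
This completes the inductive step, so c_n = n^3 − 3n^2 − 3n + 1 for all n ≥ 1.

c_n = n^3 − 3n^2 − 3n + 1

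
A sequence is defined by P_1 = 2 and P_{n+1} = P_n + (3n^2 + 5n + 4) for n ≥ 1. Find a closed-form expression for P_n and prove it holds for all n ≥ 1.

Claim: P_n = n^3 + n^2 + 2n − 2.

Base case: P_1 = 2, and 1^3 + 1^2 + 2·1 − 2 = 2.
Assume P_r = r^3 + r^2 + 2r − 2.
Then P_{r+1} = P_r + (3r^2 + 5r + 4) = (r^3 + r^2 + 2r − 2) + (3r^2 + 5r + 4) = r^3 + 4r^2 + 7r + 2,
and (r+1)^3 + (r+1)^2 + 2·(r+1) − 2 = r^3 + 4r^2 + 7r + 2.
This completes the inductive step, so P_n = n^3 + n^2 + 2n − 2 for all n ≥ 1.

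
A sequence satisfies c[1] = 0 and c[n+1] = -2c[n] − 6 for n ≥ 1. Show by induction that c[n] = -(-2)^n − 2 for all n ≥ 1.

Base case: c[1] = 0, and -(-2)^1 − 2 = 2 − 2 = 0.
Assume c[j] = -(-2)^j − 2 for some j ≥ 1.
Then c[j+1] = -2c[j] − 6 = -2·(-(-2)^j − 2) − 6 = 2·(-2)^j + 4 − 6 = -(-2)^{j+1} − 2.
By induction, c[n] = -(-2)^n − 2 for all n ≥ 1.

c[n] = -(-2)^n − 2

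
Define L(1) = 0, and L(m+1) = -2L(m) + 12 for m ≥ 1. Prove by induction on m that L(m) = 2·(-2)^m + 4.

Base case: L(1) = 0, and 2·(-2)^1 + 4 = -4 + 4 = 0.
Assume L(k) = 2·(-2)^k + 4 for some k ≥ 1.
Then L(k+1) = -2L(k) + 12 = -2·(2·(-2)^k + 4) + 12 = -4·(-2)^k − 8 + 12 = 2·(-2)^{k+1} + 4.
This completes the inductive step, so L(m) = 2·(-2)^m + 4 for all m ≥ 1.

L(m) = 2·(-2)^m + 4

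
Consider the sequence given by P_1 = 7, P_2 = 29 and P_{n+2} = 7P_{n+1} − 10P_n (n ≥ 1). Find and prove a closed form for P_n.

Claim: P_n = 2^n + 5^n.

Base cases: P_1 = 7 and 2^1 + 5^1 = 7; P_2 = 29 and 2^2 + 5^2 = 29.
Assume P_j = 2^j + 5^j for all 1 ≤ j ≤ m, where m ≥ 2.
Then P_{m+1} = 7P_m − 10P_{m−1} = 7·(2^m + 5^m) − 10·(2^{m−1} + 5^{m−1}) = (7·2 − 10)2^{m−1} + (7·5 − 10)5^{m−1} = 4·2^{m−1} + 25·5^{m−1} = 2^{m+1} + 5^{m+1}.
Hence P_n = 2^n + 5^n for every n ≥ 1, by strong induction.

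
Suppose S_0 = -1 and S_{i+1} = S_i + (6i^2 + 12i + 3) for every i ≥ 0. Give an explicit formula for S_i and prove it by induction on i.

Claim: S_i = 2i^3 + 3i^2 − 2i − 1.

Base case: S_0 = -1, and 2·0^3 + 3·0^2 − 2·0 − 1 = -1.
Assume S_k = 2k^3 + 3k^2 − 2k − 1.
Then S_{k+1} = S_k + (6k^2 + 12k + 3) = (2k^3 + 3k^2 − 2k − 1) + (6k^2 + 12k + 3) = 2k^3 + 9k^2 + 10k + 2,
and 2·(k+1)^3 + 3·(k+1)^2 − 2·(k+1) − 1 = 2k^3 + 9k^2 + 10k + 2.
Hence S_i = 2i^3 + 3i^2 − 2i − 1 for every i ≥ 0, by induction.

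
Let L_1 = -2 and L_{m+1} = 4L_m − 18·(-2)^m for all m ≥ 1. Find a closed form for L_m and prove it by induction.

Claim: L_m = 4^m + 3·(-2)^m.

Base case: L_1 = -2, and 4^1 + 3·(-2)^1 = 4 − 6 = -2.
Assume L_r = 4^r + 3·(-2)^r for some r ≥ 1.
Then L_{r+1} = 4L_r − 18·(-2)^r = 4·(4^r + 3·(-2)^r) − 18·(-2)^r = 4^{r+1} + 12·(-2)^r − 18·(-2)^r = 4^{r+1} − 6·(-2)^r = 4^{r+1} + 3·(-2)^{r+1}.
So the formula holds for r+1, and by induction L_m = 4^m + 3·(-2)^m for all m ≥ 1.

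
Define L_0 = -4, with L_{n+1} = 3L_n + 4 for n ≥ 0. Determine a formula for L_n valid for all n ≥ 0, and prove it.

Claim: L_n = -2·3^n − 2.

Base case: L_0 = -4, and -2·3^0 − 2 = -2 − 2 = -4.
Assume L_k = -2·3^k − 2 for some k ≥ 0.
Then L_{k+1} = 3L_k + 4 = 3·(-2·3^k − 2) + 4 = -6·3^k − 6 + 4 = -2·3^{k+1} − 2.
By induction, L_n = -2·3^n − 2 for all n ≥ 0.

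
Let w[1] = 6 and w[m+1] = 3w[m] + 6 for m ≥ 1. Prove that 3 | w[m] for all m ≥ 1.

Base case: w[1] = 6 = 3·2, so 3 | w[1].
Assume 3 | w[r], so w[r] = 3t for some integer t.
Then w[r+1] = 3w[r] + 6 = 3·(3t) + 6 = 3(3t + 2), so 3 | w[r+1].
So the property holds for r+1, and by induction 3 | w[m] for all m ≥ 1.

3 | w[m]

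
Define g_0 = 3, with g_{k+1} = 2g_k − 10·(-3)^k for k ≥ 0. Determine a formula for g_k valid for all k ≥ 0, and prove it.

Claim: g_k = 2^k + 2·(-3)^k.

Base case: g_0 = 3, and 2^0 + 2·(-3)^0 = 1 + 2 = 3.
Assume g_r = 2^r + 2·(-3)^r for some r ≥ 0.
Then g_{r+1} = 2g_r − 10·(-3)^r = 2·(2^r + 2·(-3)^r) − 10·(-3)^r = 2^{r+1} + 4·(-3)^r − 10·(-3)^r = 2^{r+1} − 6·(-3)^r = 2^{r+1} + 2·(-3)^{r+1}.
So the formula holds for r+1, and by induction g_k = 2^k + 2·(-3)^k for all k ≥ 0.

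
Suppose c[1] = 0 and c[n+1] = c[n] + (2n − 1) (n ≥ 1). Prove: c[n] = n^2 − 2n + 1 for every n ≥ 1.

Base case: c[1] = 0, and 1^2 − 2·1 + 1 = 0.
Assume c[r] = r^2 − 2r + 1.
Then c[r+1] = c[r] + (2r − 1) = (r^2 − 2r + 1) + (2r − 1) = r^2,
and (r+1)^2 − 2·(r+1) + 1 = r^2.
This completes the inductive step, so c[n] = n^2 − 2n + 1 for all n ≥ 1.

c[n] = n^2 − 2n + 1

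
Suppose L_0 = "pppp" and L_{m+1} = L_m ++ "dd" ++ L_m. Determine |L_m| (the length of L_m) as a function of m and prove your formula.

Claim: |L_m| = 6·2^m − 2.

Base case: |L_0| = 4, and 6·2^0 − 2 = 4.
Assume |L_k| = 6·2^k − 2.
Then |L_{k+1}| = |L_k| + 2 + |L_k| = 2|L_k| + 2 = 2(6·2^k − 2) + 2 = 6·2^{k+1} − 4 + 2 = 6·2^{k+1} − 2.
By induction, |L_m| = 6·2^m − 2 for all m ≥ 0.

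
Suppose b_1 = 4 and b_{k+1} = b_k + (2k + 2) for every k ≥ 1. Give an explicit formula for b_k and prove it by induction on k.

Claim: b_k = k^2 + k + 2.

Base case: b_1 = 4, and 1^2 + 1 + 2 = 4.
Assume b_r = r^2 + r + 2.
Then b_{r+1} = b_r + (2r + 2) = (r^2 + r + 2) + (2r + 2) = r^2 + 3r + 4,
and (r+1)^2 + (r+1) + 2 = r^2 + 3r + 4.
Hence b_k = k^2 + k + 2 for every k ≥ 1, by induction.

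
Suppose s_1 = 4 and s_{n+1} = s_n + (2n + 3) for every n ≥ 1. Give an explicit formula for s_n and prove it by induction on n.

Claim: s_n = n^2 + 2n + 1.

Base case: s_1 = 4, and 1^2 + 2·1 + 1 = 4.
Assume s_m = m^2 + 2m + 1.
Then s_{m+1} = s_m + (2m + 3) = (m^2 + 2m + 1) + (2m + 3) = m^2 + 4m + 4,
and (m+1)^2 + 2·(m+1) + 1 = m^2 + 4m + 4.
Hence s_n = n^2 + 2n + 1 for every n ≥ 1, by induction.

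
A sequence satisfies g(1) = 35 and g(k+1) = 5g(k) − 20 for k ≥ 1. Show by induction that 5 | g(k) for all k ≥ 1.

Base case: g(1) = 35 = 5·7, so 5 | g(1).
Assume 5 | g(j), so g(j) = 5t for some integer t.
Then g(j+1) = 5g(j) − 20 = 5·(5t) − 20 = 5(5t − 4), so 5 | g(j+1).
So the property holds for j+1, and by induction 5 | g(k) for all k ≥ 1.

5 | g(k)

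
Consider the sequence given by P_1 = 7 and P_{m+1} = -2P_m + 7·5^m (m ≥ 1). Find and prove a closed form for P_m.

Claim: P_m = -(-2)^m + 5^m.

Base case: P_1 = 7, and -(-2)^1 + 5^1 = 2 + 5 = 7.
Assume P_r = -(-2)^r + 5^r for some r ≥ 1.
Then P_{r+1} = -2P_r + 7·5^r = -2·(-(-2)^r + 5^r) + 7·5^r = -(-2)^{r+1} − 2·5^r + 7·5^r = -(-2)^{r+1} + 5·5^r = -(-2)^{r+1} + 5^{r+1}.
By induction, P_m = -(-2)^m + 5^m for all m ≥ 1.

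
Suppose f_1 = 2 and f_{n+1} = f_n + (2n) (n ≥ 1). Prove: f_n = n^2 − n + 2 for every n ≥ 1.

Base case: f_1 = 2, and 1^2 − 1 + 2 = 2.
Assume f_j = j^2 − j + 2.
Then f_{j+1} = f_j + (2j) = (j^2 − j + 2) + (2j) = j^2 + j + 2,
and (j+1)^2 − (j+1) + 2 = j^2 + j + 2.
By induction, f_n = n^2 − n + 2 for all n ≥ 1.

f_n = n^2 − n + 2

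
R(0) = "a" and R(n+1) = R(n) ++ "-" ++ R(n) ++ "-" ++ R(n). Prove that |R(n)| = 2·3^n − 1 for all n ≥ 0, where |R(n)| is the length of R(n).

Base case: |R(0)| = 1, and 2·3^0 − 1 = 1.
Assume |R(j)| = 2·3^j − 1.
Then |R(j+1)| = 3|R(j)| + 2 = 3(2·3^j − 1) + 2 = 2·3^{j+1} − 3 + 2 = 2·3^{j+1} − 1.
Hence |R(n)| = 2·3^n − 1 for every n ≥ 0, by induction.

|R(n)| = 2·3^n − 1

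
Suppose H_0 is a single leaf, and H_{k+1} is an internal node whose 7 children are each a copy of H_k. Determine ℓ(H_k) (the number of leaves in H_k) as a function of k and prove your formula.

Claim: ℓ(H_k) = 7^k.

Base case: ℓ(H_0) = 1, and 7^0 = 1.
Assume ℓ(H_j) = 7^j.
Then ℓ(H_{j+1}) = 7·ℓ(H_j) = 7·7^j = 7^{j+1}.
By induction, ℓ(H_k) = 7^k for all k ≥ 0.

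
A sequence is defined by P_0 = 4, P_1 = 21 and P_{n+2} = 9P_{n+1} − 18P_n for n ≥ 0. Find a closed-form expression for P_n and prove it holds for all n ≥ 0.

Claim: P_n = 3·6^n + 3^n.

Base cases: P_0 = 4 and 3·6^0 + 3^0 = 4; P_1 = 21 and 3·6^1 + 3^1 = 21.
Assume P_j = 3·6^j + 3^j for all 0 ≤ j ≤ k, where k ≥ 1.
Then P_{k+1} = 9P_k − 18P_{k−1} = 9·(3·6^k + 3^k) − 18·(3·6^{k−1} + 3^{k−1}) = 3·(9·6 − 18)6^{k−1} + (9·3 − 18)3^{k−1} = 108·6^{k−1} + 9·3^{k−1} = 3·6^{k+1} + 3^{k+1}.
This completes the inductive step, so P_n = 3·6^n + 3^n for all n ≥ 0.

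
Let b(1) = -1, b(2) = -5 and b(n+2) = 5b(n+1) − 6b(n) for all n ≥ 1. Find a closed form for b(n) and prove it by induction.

Claim: b(n) = -3^n + 2^n.

Base cases: b(1) = -1 and -3^1 + 2^1 = -1; b(2) = -5 and -3^2 + 2^2 = -5.
Assume b(i) = -3^i + 2^i for all 1 ≤ i ≤ j, where j ≥ 2.
Then b(j+1) = 5b(j) − 6b(j−1) = 5·(-3^j + 2^j) − 6·(-3^{j−1} + 2^{j−1}) = -(5·3 − 6)3^{j−1} + (5·2 − 6)2^{j−1} = -9·3^{j−1} + 4·2^{j−1} = -3^{j+1} + 2^{j+1}.
By strong induction, b(n) = -3^n + 2^n for all n ≥ 1.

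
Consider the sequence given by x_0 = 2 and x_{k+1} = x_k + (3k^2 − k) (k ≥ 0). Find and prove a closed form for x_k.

Claim: x_k = k^3 − 2k^2 + k + 2.

Base case: x_0 = 2, and 0^3 − 2·0^2 + 0 + 2 = 2.
Assume x_m = m^3 − 2m^2 + m + 2.
Then x_{m+1} = x_m + (3m^2 − m) = (m^3 − 2m^2 + m + 2) + (3m^2 − m) = m^3 + m^2 + 2,
and (m+1)^3 − 2·(m+1)^2 + (m+1) + 2 = m^3 + m^2 + 2.
By induction, x_k = k^3 − 2k^2 + k + 2 for all k ≥ 0.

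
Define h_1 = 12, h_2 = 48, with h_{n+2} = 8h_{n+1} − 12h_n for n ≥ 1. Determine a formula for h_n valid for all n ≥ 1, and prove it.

Claim: h_n = 3·2^n + 6^n.

Base cases: h_1 = 12 and 3·2^1 + 6^1 = 12; h_2 = 48 and 3·2^2 + 6^2 = 48.
Assume h_i = 3·2^i + 6^i for all 1 ≤ i ≤ j, where j ≥ 2.
Then h_{j+1} = 8h_j − 12h_{j−1} = 8·(3·2^j + 6^j) − 12·(3·2^{j−1} + 6^{j−1}) = 3·(8·2 − 12)2^{j−1} + (8·6 − 12)6^{j−1} = 12·2^{j−1} + 36·6^{j−1} = 3·2^{j+1} + 6^{j+1}.
This completes the inductive step, so h_n = 3·2^n + 6^n for all n ≥ 1.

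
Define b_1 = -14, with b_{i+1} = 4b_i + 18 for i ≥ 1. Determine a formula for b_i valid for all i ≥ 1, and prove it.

Claim: b_i = -2·4^i − 6.

Base case: b_1 = -14, and -2·4^1 − 6 = -8 − 6 = -14.
Assume b_m = -2·4^m − 6 for some m ≥ 1.
Then b_{m+1} = 4b_m + 18 = 4·(-2·4^m − 6) + 18 = -8·4^m − 24 + 18 = -2·4^{m+1} − 6.
This completes the inductive step, so b_i = -2·4^i − 6 for all i ≥ 1.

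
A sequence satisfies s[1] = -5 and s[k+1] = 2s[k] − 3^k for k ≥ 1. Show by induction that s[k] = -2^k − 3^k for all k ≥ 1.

Base case: s[1] = -5, and -2^1 − 3^1 = -2 − 3 = -5.
Assume s[m] = -2^m − 3^m for some m ≥ 1.
Then s[m+1] = 2s[m] − 3^m = 2·(-2^m − 3^m) − 3^m = -2^{m+1} − 2·3^m − 3^m = -2^{m+1} − 3·3^m = -2^{m+1} − 3^{m+1}.
By induction, s[k] = -2^k − 3^k for all k ≥ 1.

s[k] = -2^k − 3^k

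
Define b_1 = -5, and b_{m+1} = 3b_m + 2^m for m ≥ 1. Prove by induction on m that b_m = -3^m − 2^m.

Base case: b_1 = -5, and -3^1 − 2^1 = -3 − 2 = -5.
Assume b_j = -3^j − 2^j for some j ≥ 1.
Then b_{j+1} = 3b_j + 2^j = 3·(-3^j − 2^j) + 2^j = -3^{j+1} − 3·2^j + 2^j = -3^{j+1} − 2·2^j = -3^{j+1} − 2^{j+1}.
Hence b_m = -3^m − 2^m for every m ≥ 1, by induction.

b_m = -3^m − 2^m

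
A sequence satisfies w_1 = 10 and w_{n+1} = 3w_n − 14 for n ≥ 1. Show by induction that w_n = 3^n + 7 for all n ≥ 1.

Base case: w_1 = 10, and 3^1 + 7 = 3 + 7 = 10.
Assume w_j = 3^j + 7 for some j ≥ 1.
Then w_{j+1} = 3w_j − 14 = 3·(3^j + 7) − 14 = 3^{j+1} + 21 − 14 = 3^{j+1} + 7.
By induction, w_n = 3^n + 7 for all n ≥ 1.

w_n = 3^n + 7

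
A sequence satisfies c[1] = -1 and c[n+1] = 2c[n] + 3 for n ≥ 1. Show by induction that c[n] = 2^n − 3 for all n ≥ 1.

Base case: c[1] = -1, and 2^1 − 3 = 2 − 3 = -1.
Assume c[m] = 2^m − 3 for some m ≥ 1.
Then c[m+1] = 2c[m] + 3 = 2·(2^m − 3) + 3 = 2^{m+1} − 6 + 3 = 2^{m+1} − 3.
So the formula holds for m+1, and by induction c[n] = 2^n − 3 for all n ≥ 1.

c[n] = 2^n − 3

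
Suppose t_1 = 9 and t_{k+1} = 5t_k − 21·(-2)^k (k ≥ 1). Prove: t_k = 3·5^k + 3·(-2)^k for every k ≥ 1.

Base case: t_1 = 9, and 3·5^1 + 3·(-2)^1 = 15 − 6 = 9.
Assume t_j = 3·5^j + 3·(-2)^j for some j ≥ 1.
Then t_{j+1} = 5t_j − 21·(-2)^j = 5·(3·5^j + 3·(-2)^j) − 21·(-2)^j = 3·5^{j+1} + 15·(-2)^j − 21·(-2)^j = 3·5^{j+1} − 6·(-2)^j = 3·5^{j+1} + 3·(-2)^{j+1}.
By induction, t_k = 3·5^k + 3·(-2)^k for all k ≥ 1.

t_k = 3·5^k + 3·(-2)^k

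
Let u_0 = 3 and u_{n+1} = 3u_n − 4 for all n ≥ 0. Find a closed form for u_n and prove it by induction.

Claim: u_n = 3^n + 2.

Base case: u_0 = 3, and 3^0 + 2 = 1 + 2 = 3.
Assume u_k = 3^k + 2 for some k ≥ 0.
Then u_{k+1} = 3u_k − 4 = 3·(3^k + 2) − 4 = 3^{k+1} + 6 − 4 = 3^{k+1} + 2.
This completes the inductive step, so u_n = 3^n + 2 for all n ≥ 0.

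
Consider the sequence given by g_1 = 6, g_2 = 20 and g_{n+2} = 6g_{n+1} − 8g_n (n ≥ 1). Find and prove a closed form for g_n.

Claim: g_n = 2^n + 4^n.

Base cases: g_1 = 6 and 2^1 + 4^1 = 6; g_2 = 20 and 2^2 + 4^2 = 20.
Assume g_i = 2^i + 4^i for all 1 ≤ i ≤ j, where j ≥ 2.
Then g_{j+1} = 6g_j − 8g_{j−1} = 6·(2^j + 4^j) − 8·(2^{j−1} + 4^{j−1}) = (6·2 − 8)2^{j−1} + (6·4 − 8)4^{j−1} = 4·2^{j−1} + 16·4^{j−1} = 2^{j+1} + 4^{j+1}.
By strong induction, g_n = 2^n + 4^n for all n ≥ 1.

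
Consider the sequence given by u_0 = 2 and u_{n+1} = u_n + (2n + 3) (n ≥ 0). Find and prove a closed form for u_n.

Claim: u_n = n^2 + 2n + 2.

Base case: u_0 = 2, and 0^2 + 2·0 + 2 = 2.
Assume u_r = r^2 + 2r + 2.
Then u_{r+1} = u_r + (2r + 3) = (r^2 + 2r + 2) + (2r + 3) = r^2 + 4r + 5,
and (r+1)^2 + 2·(r+1) + 2 = r^2 + 4r + 5.
Hence u_n = n^2 + 2n + 2 for every n ≥ 0, by induction.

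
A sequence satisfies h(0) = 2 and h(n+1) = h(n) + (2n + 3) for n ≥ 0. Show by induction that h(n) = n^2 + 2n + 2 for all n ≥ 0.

Base case: h(0) = 2, and 0^2 + 2·0 + 2 = 2.
Assume h(j) = j^2 + 2j + 2.
Then h(j+1) = h(j) + (2j + 3) = (j^2 + 2j + 2) + (2j + 3) = j^2 + 4j + 5,
and (j+1)^2 + 2·(j+1) + 2 = j^2 + 4j + 5.
Hence h(n) = n^2 + 2n + 2 for every n ≥ 0, by induction.

h(n) = n^2 + 2n + 2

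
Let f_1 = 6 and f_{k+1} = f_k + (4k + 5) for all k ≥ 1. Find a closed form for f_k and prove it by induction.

Claim: f_k = 2k^2 + 3k + 1.

Base case: f_1 = 6, and 2·1^2 + 3·1 + 1 = 6.
Assume f_j = 2j^2 + 3j + 1.
Then f_{j+1} = f_j + (4j + 5) = (2j^2 + 3j + 1) + (4j + 5) = 2j^2 + 7j + 6,
and 2·(j+1)^2 + 3·(j+1) + 1 = 2j^2 + 7j + 6.
By induction, f_k = 2k^2 + 3k + 1 for all k ≥ 1.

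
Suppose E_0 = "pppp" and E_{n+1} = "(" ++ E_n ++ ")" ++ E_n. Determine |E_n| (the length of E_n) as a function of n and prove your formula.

Claim: |E_n| = 6·2^n − 2.

Base case: |E_0| = 4, and 6·2^0 − 2 = 4.
Assume |E_j| = 6·2^j − 2.
Then |E_{j+1}| = 1 + |E_j| + 1 + |E_j| = 2|E_j| + 2 = 2(6·2^j − 2) + 2 = 6·2^{j+1} − 4 + 2 = 6·2^{j+1} − 2.
By induction, |E_n| = 6·2^n − 2 for all n ≥ 0.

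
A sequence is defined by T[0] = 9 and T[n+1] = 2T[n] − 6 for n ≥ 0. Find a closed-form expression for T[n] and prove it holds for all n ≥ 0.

Claim: T[n] = 3·2^n + 6.

Base case: T[0] = 9, and 3·2^0 + 6 = 3 + 6 = 9.
Assume T[j] = 3·2^j + 6 for some j ≥ 0.
Then T[j+1] = 2T[j] − 6 = 2·(3·2^j + 6) − 6 = 6·2^j + 12 − 6 = 3·2^{j+1} + 6.
This completes the inductive step, so T[n] = 3·2^n + 6 for all n ≥ 0.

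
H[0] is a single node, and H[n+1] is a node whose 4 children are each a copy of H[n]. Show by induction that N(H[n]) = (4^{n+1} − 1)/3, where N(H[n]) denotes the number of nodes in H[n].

Base case: N(H[0]) = 1, and (4^{0+1} − 1)/3 = 1.
Assume N(H[r]) = (4^{r+1} − 1)/3.
Then N(H[r+1]) = 1 + 4N(H[r]) = 1 + 4·(4^{r+1} − 1)/3 = 1 + (4^{r+2} − 4)/3 = (3 + 4^{r+2} − 4)/3 = (4^{r+2} − 1)/3.
This completes the inductive step, so N(H[n]) = (4^{n+1} − 1)/3 for all n ≥ 0.

N(H[n]) = (4^{n+1} − 1)/3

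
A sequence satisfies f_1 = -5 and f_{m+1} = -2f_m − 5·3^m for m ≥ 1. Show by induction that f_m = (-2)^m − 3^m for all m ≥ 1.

Base case: f_1 = -5, and (-2)^1 − 3^1 = -2 − 3 = -5.
Assume f_k = (-2)^k − 3^k for some k ≥ 1.
Then f_{k+1} = -2f_k − 5·3^k = -2·((-2)^k − 3^k) − 5·3^k = (-2)^{k+1} + 2·3^k − 5·3^k = (-2)^{k+1} − 3·3^k = (-2)^{k+1} − 3^{k+1}.
This completes the inductive step, so f_m = (-2)^m − 3^m for all m ≥ 1.

f_m = (-2)^m − 3^m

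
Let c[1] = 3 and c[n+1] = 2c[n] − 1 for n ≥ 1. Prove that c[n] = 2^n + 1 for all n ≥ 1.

Base case: c[1] = 3, and 2^1 + 1 = 2 + 1 = 3.
Assume c[m] = 2^m + 1 for some m ≥ 1.
Then c[m+1] = 2c[m] − 1 = 2·(2^m + 1) − 1 = 2^{m+1} + 2 − 1 = 2^{m+1} + 1.
This completes the inductive step, so c[n] = 2^n + 1 for all n ≥ 1.

c[n] = 2^n + 1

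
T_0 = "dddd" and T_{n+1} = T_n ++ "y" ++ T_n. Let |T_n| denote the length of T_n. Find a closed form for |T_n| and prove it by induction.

Claim: |T_n| = 5·2^n − 1.

Base case: |T_0| = 4, and 5·2^0 − 1 = 4.
Assume |T_m| = 5·2^m − 1.
Then |T_{m+1}| = |T_m| + 1 + |T_m| = 2|T_m| + 1 = 2(5·2^m − 1) + 1 = 5·2^{m+1} − 2 + 1 = 5·2^{m+1} − 1.
This completes the inductive step, so |T_n| = 5·2^n − 1 for all n ≥ 0.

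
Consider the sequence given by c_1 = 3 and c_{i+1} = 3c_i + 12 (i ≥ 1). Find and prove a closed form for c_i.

Claim: c_i = 3^{i+1} − 6.

Base case: c_1 = 3, and 3^{1+1} − 6 = 9 − 6 = 3.
Assume c_k = 3^{k+1} − 6 for some k ≥ 1.
Then c_{k+1} = 3c_k + 12 = 3·(3^{k+1} − 6) + 12 = 3^{k+2} − 18 + 12 = 3^{k+2} − 6.
Hence c_i = 3^{i+1} − 6 for every i ≥ 1, by induction.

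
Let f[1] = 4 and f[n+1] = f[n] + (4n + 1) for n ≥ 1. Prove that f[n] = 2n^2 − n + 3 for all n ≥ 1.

Base case: f[1] = 4, and 2·1^2 − 1 + 3 = 4.
Assume f[r] = 2r^2 − r + 3.
Then f[r+1] = f[r] + (4r + 1) = (2r^2 − r + 3) + (4r + 1) = 2r^2 + 3r + 4,
and 2·(r+1)^2 − (r+1) + 3 = 2r^2 + 3r + 4.
Hence f[n] = 2n^2 − n + 3 for every n ≥ 1, by induction.

f[n] = 2n^2 − n + 3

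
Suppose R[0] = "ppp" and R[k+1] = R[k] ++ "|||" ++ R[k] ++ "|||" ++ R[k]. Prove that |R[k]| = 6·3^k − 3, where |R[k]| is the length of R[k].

Base case: |R[0]| = 3, and 6·3^0 − 3 = 3.
Assume |R[r]| = 6·3^r − 3.
Then |R[r+1]| = 3|R[r]| + 6 = 3(6·3^r − 3) + 6 = 6·3^{r+1} − 9 + 6 = 6·3^{r+1} − 3.
Hence |R[k]| = 6·3^k − 3 for every k ≥ 0, by induction.

|R[k]| = 6·3^k − 3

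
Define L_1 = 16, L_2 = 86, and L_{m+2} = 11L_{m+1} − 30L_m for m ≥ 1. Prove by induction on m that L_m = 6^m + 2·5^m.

Base cases: L_1 = 16 and 6^1 + 2·5^1 = 16; L_2 = 86 and 6^2 + 2·5^2 = 86.
Assume L_j = 6^j + 2·5^j for all 1 ≤ j ≤ r, where r ≥ 2.
Then L_{r+1} = 11L_r − 30L_{r−1} = 11·(6^r + 2·5^r) − 30·(6^{r−1} + 2·5^{r−1}) = (11·6 − 30)6^{r−1} + 2·(11·5 − 30)5^{r−1} = 36·6^{r−1} + 50·5^{r−1} = 6^{r+1} + 2·5^{r+1}.
Hence L_m = 6^m + 2·5^m for every m ≥ 1, by strong induction.

L_m = 6^m + 2·5^m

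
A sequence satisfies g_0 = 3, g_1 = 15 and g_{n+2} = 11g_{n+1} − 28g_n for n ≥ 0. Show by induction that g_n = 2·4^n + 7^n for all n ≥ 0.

Base cases: g_0 = 3 and 2·4^0 + 7^0 = 3; g_1 = 15 and 2·4^1 + 7^1 = 15.
Assume g_j = 2·4^j + 7^j for all 0 ≤ j ≤ r, where r ≥ 1.
Then g_{r+1} = 11g_r − 28g_{r−1} = 11·(2·4^r + 7^r) − 28·(2·4^{r−1} + 7^{r−1}) = 2·(11·4 − 28)4^{r−1} + (11·7 − 28)7^{r−1} = 32·4^{r−1} + 49·7^{r−1} = 2·4^{r+1} + 7^{r+1}.
Hence g_n = 2·4^n + 7^n for every n ≥ 0, by strong induction.

g_n = 2·4^n + 7^n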